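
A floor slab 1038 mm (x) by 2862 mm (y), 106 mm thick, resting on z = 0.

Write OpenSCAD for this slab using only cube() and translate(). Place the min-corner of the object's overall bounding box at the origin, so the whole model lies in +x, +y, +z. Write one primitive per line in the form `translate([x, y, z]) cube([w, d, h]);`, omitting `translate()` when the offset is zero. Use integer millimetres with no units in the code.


cube([1038, 2862, 106]);


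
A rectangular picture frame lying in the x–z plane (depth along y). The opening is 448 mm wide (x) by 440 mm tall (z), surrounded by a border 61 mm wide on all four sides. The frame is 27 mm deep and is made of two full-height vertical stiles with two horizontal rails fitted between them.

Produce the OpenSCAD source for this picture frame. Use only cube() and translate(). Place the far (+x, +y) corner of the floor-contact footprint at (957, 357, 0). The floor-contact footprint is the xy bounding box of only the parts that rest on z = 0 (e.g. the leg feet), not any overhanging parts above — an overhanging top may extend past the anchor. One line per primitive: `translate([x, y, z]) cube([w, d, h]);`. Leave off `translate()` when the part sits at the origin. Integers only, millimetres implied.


translate([387, 330, 0]) cube([61, 27, 562]);
translate([896, 330, 0]) cube([61, 27, 562]);
translate([448, 330, 0]) cube([448, 27, 61]);
translate([448, 330, 501]) cube([448, 27, 61]);


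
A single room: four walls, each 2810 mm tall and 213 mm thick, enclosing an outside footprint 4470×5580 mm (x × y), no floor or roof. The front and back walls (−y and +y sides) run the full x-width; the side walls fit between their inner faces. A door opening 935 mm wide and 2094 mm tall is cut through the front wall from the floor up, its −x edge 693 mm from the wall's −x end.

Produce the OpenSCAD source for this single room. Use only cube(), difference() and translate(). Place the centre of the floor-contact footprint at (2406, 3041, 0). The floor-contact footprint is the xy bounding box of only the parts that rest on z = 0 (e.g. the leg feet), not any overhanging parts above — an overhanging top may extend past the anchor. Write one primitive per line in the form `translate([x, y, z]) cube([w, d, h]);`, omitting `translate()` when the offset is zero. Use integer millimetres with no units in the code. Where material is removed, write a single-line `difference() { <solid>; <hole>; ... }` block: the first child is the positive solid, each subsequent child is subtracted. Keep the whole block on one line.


difference() { translate([171, 251, 0]) cube([4470, 213, 2810]); translate([864, 251, 0]) cube([935, 213, 2094]); }
translate([171, 5618, 0]) cube([4470, 213, 2810]);
translate([171, 464, 0]) cube([213, 5154, 2810]);
translate([4428, 464, 0]) cube([213, 5154, 2810]);


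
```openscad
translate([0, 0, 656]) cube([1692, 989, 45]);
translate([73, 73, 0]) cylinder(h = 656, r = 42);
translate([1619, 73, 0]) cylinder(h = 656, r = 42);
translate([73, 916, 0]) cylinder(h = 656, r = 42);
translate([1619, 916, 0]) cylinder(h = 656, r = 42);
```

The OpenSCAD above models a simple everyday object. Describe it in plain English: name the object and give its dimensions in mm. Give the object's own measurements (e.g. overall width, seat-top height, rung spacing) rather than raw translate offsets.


A rectangular dining table. The top is 1692×989×45 mm with its upper surface at z = 701 mm. It stands on four round legs of 84 mm diameter, each leg's bounding box inset 31 mm from the nearest pair of top edges, running from the floor to the underside of the top.


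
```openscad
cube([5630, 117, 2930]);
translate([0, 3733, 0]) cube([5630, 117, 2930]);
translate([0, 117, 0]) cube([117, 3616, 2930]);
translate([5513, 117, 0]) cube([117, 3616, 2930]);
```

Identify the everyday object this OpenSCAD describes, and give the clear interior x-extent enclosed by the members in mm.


A house (or room) frame. The interior width is 5396 mm.

Four 2930 mm walls enclosing a rectangle with no floor or roof — a room or house frame. Outside width is 5630 mm and wall thickness is 117 mm, so the interior width is 5630 − 2 × 117 = 5396 mm.


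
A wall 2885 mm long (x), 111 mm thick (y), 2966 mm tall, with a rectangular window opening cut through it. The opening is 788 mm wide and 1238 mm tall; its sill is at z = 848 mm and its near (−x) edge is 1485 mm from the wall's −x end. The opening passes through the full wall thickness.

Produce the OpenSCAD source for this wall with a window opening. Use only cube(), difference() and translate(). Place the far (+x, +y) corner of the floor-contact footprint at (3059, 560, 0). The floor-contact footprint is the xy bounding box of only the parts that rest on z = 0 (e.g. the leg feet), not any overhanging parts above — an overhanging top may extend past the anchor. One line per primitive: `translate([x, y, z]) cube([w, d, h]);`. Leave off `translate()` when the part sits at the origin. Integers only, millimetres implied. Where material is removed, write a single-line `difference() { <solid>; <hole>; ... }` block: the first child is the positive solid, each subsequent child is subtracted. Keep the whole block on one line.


difference() { translate([174, 449, 0]) cube([2885, 111, 2966]); translate([1659, 449, 848]) cube([788, 111, 1238]); }


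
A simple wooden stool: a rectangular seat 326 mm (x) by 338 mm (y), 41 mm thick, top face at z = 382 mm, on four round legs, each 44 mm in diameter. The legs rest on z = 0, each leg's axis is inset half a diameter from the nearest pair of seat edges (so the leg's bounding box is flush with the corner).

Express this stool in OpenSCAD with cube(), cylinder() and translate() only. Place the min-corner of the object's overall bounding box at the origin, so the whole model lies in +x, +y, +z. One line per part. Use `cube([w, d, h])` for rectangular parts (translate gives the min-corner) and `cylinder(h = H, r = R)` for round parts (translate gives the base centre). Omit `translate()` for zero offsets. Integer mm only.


translate([0, 0, 341]) cube([326, 338, 41]);
translate([22, 22, 0]) cylinder(h = 341, r = 22);
translate([304, 22, 0]) cylinder(h = 341, r = 22);
translate([22, 316, 0]) cylinder(h = 341, r = 22);
translate([304, 316, 0]) cylinder(h = 341, r = 22);


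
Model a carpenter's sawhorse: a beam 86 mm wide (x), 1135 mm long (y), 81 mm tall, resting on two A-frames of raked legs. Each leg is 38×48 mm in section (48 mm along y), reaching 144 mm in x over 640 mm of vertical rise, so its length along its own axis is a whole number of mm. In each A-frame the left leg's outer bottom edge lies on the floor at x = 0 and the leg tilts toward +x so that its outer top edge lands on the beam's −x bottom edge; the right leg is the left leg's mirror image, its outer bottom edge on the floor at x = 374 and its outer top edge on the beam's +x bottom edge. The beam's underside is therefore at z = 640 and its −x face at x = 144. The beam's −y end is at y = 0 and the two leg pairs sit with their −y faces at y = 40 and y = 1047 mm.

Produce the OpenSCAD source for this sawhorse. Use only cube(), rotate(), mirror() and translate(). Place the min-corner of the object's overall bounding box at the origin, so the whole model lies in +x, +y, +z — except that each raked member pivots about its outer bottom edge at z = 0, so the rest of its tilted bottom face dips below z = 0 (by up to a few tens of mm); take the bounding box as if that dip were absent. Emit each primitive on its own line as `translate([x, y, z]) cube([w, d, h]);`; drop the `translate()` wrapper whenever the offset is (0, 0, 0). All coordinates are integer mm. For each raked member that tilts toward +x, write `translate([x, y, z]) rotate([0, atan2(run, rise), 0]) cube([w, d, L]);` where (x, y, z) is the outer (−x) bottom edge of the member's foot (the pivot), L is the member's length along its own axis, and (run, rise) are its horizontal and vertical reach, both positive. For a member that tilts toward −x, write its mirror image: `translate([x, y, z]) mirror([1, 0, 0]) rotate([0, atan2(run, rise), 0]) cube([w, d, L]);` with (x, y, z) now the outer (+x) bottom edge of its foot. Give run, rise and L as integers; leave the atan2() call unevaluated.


translate([144, 0, 640]) cube([86, 1135, 81]);
translate([0, 40, 0]) rotate([0, atan2(144, 640), 0]) cube([38, 48, 656]);
translate([374, 40, 0]) mirror([1, 0, 0]) rotate([0, atan2(144, 640), 0]) cube([38, 48, 656]);
translate([0, 1047, 0]) rotate([0, atan2(144, 640), 0]) cube([38, 48, 656]);
translate([374, 1047, 0]) mirror([1, 0, 0]) rotate([0, atan2(144, 640), 0]) cube([38, 48, 656]);


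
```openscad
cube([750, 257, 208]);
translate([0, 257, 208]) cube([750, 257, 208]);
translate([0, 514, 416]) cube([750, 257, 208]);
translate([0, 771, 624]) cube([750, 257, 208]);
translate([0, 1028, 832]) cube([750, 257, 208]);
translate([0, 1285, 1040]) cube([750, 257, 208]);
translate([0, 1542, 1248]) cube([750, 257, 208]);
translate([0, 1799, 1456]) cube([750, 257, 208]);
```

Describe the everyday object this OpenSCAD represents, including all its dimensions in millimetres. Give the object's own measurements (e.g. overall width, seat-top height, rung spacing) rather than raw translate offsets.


A straight staircase of 8 solid steps. Each step is 750 mm wide (x), 257 mm deep (y, the going) and 208 mm tall (the rise). The first step rests on the floor; each subsequent step sits one going further in +y and one rise higher in +z, directly behind and above the previous step with no overlap.


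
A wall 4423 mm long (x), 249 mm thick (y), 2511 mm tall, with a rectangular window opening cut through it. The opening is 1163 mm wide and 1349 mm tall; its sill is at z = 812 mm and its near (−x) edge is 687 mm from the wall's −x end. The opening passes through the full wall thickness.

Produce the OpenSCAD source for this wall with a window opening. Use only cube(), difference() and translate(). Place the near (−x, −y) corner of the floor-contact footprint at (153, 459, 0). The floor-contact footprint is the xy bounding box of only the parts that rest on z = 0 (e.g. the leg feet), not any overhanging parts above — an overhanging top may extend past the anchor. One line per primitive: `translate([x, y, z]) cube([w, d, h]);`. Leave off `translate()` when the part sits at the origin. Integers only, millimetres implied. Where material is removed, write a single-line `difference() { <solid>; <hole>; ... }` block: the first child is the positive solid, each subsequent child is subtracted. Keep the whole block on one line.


difference() { translate([153, 459, 0]) cube([4423, 249, 2511]); translate([840, 459, 812]) cube([1163, 249, 1349]); }


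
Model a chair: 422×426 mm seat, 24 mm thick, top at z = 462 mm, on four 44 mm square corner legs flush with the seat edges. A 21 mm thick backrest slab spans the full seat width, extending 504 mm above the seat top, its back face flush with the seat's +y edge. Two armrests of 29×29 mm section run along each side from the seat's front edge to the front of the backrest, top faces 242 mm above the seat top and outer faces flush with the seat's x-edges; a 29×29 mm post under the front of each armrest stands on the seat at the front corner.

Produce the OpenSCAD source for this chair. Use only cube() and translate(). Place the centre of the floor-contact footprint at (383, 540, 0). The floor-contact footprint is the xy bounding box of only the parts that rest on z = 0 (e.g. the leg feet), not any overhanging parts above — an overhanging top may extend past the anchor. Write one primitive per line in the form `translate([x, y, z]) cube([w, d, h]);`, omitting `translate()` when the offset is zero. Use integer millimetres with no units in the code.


// leg_h = 462 - 24 = 438
// arm post h = 242 - 29 = 213
translate([172, 327, 438]) cube([422, 426, 24]);
translate([172, 327, 0]) cube([44, 44, 438]);
translate([550, 327, 0]) cube([44, 44, 438]);
translate([172, 709, 0]) cube([44, 44, 438]);
translate([550, 709, 0]) cube([44, 44, 438]);
translate([172, 732, 462]) cube([422, 21, 504]);
translate([172, 327, 675]) cube([29, 405, 29]);
translate([565, 327, 675]) cube([29, 405, 29]);
translate([172, 327, 462]) cube([29, 29, 213]);
translate([565, 327, 462]) cube([29, 29, 213]);


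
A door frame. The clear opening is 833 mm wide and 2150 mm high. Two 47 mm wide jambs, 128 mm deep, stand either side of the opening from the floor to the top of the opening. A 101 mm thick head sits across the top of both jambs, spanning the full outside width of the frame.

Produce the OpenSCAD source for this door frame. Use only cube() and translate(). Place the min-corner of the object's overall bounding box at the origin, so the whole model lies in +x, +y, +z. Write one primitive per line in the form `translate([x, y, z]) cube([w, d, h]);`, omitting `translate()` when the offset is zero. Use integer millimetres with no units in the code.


cube([47, 128, 2150]);
translate([880, 0, 0]) cube([47, 128, 2150]);
translate([0, 0, 2150]) cube([927, 128, 101]);


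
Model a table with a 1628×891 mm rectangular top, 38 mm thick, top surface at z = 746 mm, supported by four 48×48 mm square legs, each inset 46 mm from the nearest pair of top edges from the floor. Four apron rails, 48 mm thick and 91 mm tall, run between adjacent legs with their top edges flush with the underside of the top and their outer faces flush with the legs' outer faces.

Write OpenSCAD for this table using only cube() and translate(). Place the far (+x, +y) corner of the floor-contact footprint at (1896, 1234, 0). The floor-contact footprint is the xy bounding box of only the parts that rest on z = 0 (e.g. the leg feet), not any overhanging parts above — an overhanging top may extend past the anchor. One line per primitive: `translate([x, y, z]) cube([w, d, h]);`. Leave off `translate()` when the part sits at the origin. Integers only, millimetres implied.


// leg_h = 746 - 38 = 708
// apron z = 708 - 91 = 617
translate([314, 389, 708]) cube([1628, 891, 38]);
translate([360, 435, 0]) cube([48, 48, 708]);
translate([1848, 435, 0]) cube([48, 48, 708]);
translate([360, 1186, 0]) cube([48, 48, 708]);
translate([1848, 1186, 0]) cube([48, 48, 708]);
translate([408, 435, 617]) cube([1440, 48, 91]);
translate([408, 1186, 617]) cube([1440, 48, 91]);
translate([360, 483, 617]) cube([48, 703, 91]);
translate([1848, 483, 617]) cube([48, 703, 91]);


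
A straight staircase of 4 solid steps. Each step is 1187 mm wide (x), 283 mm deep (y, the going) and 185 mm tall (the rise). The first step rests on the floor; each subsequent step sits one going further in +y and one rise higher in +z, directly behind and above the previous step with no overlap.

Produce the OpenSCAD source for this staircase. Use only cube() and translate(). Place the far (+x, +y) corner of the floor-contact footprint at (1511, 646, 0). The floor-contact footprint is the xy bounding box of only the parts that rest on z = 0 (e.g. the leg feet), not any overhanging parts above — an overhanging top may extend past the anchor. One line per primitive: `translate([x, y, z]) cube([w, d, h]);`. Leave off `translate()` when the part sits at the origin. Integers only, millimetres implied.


translate([324, 363, 0]) cube([1187, 283, 185]);
translate([324, 646, 185]) cube([1187, 283, 185]);
translate([324, 929, 370]) cube([1187, 283, 185]);
translate([324, 1212, 555]) cube([1187, 283, 185]);


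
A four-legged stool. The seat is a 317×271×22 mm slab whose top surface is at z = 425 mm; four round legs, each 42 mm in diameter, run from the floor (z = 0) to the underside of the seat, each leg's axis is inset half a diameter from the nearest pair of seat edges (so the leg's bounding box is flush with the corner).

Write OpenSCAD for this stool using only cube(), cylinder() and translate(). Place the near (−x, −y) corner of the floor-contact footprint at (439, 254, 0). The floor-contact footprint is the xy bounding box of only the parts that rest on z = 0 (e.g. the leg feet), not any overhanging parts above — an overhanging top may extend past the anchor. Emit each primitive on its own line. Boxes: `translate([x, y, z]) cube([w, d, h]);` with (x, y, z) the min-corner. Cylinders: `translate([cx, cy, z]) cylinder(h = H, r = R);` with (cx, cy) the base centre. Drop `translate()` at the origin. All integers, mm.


translate([439, 254, 403]) cube([317, 271, 22]);
translate([460, 275, 0]) cylinder(h = 403, r = 21);
translate([735, 275, 0]) cylinder(h = 403, r = 21);
translate([460, 504, 0]) cylinder(h = 403, r = 21);
translate([735, 504, 0]) cylinder(h = 403, r = 21);


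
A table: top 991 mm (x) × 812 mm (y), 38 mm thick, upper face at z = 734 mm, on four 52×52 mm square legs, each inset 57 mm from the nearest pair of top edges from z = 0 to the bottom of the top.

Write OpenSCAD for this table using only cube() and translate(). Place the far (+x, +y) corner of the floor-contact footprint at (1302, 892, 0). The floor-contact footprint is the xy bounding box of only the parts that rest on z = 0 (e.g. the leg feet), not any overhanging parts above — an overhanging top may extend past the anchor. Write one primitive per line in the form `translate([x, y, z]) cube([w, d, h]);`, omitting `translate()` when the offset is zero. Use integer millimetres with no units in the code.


translate([368, 137, 696]) cube([991, 812, 38]);
translate([425, 194, 0]) cube([52, 52, 696]);
translate([1250, 194, 0]) cube([52, 52, 696]);
translate([425, 840, 0]) cube([52, 52, 696]);
translate([1250, 840, 0]) cube([52, 52, 696]);


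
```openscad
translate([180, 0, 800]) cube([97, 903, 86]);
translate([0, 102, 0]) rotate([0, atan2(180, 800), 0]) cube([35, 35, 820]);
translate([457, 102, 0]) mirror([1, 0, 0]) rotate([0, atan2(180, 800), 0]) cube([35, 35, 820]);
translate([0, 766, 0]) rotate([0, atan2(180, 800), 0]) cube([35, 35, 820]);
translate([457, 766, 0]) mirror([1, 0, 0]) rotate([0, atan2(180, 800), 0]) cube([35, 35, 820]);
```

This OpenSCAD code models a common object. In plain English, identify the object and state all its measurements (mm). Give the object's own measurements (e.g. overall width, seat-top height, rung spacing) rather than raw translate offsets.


A sawhorse. A 97×903×86 mm beam (x, y, z) sits on two A-frame leg pairs. Each pair is two raked legs of 35×35 mm section (35 mm along y) splaying symmetrically in x. Each leg rises 800 mm vertically over 180 mm of horizontal reach and is 820 mm long along its own axis. Every leg's outer bottom edge rests on the floor and its outer top edge meets a bottom edge of the beam — the left legs (tilting toward +x) meet the beam's −x bottom edge, the right legs (their mirror images, tilting toward −x) meet its +x bottom edge — so the leg tops tuck under the beam, the beam's underside is 800 mm above the floor, and the feet are 457 mm apart outside-to-outside with the beam centred between them. The two leg pairs are set in 102 mm from either end of the beam.


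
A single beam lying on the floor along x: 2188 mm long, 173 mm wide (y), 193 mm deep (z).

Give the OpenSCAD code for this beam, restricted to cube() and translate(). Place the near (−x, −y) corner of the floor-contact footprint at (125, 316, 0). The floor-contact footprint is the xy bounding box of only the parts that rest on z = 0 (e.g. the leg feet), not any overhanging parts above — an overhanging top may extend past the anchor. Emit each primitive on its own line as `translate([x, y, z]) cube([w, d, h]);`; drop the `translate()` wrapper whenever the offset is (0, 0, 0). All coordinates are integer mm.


translate([125, 316, 0]) cube([2188, 173, 193]);


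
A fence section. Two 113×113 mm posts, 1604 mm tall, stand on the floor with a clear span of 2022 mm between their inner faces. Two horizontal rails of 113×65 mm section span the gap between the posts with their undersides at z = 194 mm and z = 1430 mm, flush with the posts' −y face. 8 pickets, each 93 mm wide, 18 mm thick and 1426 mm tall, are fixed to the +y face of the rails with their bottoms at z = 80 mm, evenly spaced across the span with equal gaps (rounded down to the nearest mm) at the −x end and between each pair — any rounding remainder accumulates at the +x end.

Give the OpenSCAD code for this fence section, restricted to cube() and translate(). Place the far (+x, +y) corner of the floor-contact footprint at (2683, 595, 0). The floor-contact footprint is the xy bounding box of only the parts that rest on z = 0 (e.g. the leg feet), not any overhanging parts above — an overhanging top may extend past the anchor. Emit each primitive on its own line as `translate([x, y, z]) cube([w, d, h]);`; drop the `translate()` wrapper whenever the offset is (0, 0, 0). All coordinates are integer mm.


translate([435, 482, 0]) cube([113, 113, 1604]);
translate([2570, 482, 0]) cube([113, 113, 1604]);
translate([548, 482, 194]) cube([2022, 113, 65]);
translate([548, 482, 1430]) cube([2022, 113, 65]);
translate([690, 595, 80]) cube([93, 18, 1426]);
translate([925, 595, 80]) cube([93, 18, 1426]);
translate([1160, 595, 80]) cube([93, 18, 1426]);
translate([1395, 595, 80]) cube([93, 18, 1426]);
translate([1630, 595, 80]) cube([93, 18, 1426]);
translate([1865, 595, 80]) cube([93, 18, 1426]);
translate([2100, 595, 80]) cube([93, 18, 1426]);
translate([2335, 595, 80]) cube([93, 18, 1426]);


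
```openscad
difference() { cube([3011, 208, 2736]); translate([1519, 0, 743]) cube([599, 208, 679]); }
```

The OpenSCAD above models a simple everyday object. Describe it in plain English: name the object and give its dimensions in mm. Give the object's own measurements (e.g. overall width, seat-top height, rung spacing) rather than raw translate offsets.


A wall 3011 mm long (x), 208 mm thick (y), 2736 mm tall, with a rectangular window opening cut through it. The opening is 599 mm wide and 679 mm tall; its sill is at z = 743 mm and its near (−x) edge is 1519 mm from the wall's −x end. The opening passes through the full wall thickness.


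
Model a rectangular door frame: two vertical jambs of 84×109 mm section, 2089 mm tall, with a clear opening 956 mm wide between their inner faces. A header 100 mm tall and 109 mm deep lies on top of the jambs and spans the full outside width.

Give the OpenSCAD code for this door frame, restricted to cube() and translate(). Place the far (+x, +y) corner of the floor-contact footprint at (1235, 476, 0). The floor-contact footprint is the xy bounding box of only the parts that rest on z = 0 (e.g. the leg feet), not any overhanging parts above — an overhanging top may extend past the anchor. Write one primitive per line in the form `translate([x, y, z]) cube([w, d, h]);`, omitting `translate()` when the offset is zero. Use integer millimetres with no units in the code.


translate([111, 367, 0]) cube([84, 109, 2089]);
translate([1151, 367, 0]) cube([84, 109, 2089]);
translate([111, 367, 2089]) cube([1124, 109, 100]);


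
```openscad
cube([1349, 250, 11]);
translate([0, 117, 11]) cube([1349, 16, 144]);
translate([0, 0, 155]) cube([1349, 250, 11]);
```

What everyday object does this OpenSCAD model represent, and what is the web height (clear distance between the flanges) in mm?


An I-beam. The web height is 144 mm.

Two wide flanges with a thin centred web — an I-beam. Overall 166 mm minus two 11 mm flanges gives a web of 166 − 2·11 = 144 mm.


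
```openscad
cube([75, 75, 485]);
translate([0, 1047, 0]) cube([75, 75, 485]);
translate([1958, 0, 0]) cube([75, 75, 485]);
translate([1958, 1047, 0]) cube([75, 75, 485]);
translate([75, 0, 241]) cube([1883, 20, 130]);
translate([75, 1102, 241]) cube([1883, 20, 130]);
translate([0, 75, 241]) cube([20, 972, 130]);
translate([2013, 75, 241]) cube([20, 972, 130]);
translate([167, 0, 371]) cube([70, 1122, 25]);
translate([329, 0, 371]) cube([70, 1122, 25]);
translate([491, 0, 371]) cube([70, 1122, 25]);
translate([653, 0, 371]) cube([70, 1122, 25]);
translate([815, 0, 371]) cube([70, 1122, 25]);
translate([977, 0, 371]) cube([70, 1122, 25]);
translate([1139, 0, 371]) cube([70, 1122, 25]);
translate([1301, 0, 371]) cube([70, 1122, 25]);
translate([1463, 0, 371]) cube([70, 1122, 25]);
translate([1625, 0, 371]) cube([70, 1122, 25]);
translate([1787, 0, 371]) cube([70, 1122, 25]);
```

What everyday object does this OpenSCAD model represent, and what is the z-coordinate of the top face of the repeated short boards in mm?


A bed frame. The slat-top height is 396 mm.

Four posts, four rails, and a row of slats — a bed frame. Slats sit on the rails at z = 241 + 130 = 371; with slat thickness 25, the top is 396 mm.


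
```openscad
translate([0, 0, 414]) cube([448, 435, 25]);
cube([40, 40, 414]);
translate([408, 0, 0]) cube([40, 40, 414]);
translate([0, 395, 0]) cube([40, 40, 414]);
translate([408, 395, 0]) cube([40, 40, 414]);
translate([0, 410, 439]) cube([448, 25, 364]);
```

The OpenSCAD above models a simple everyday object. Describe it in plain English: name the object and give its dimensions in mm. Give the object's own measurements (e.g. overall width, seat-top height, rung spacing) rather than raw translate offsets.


A chair. The seat is a 448×435×25 mm slab with its top at z = 439 mm, on four 40×40 mm corner legs (flush with the seat edges, standing on z = 0). A flat backrest 25 mm thick, 364 mm tall, spans the full seat width and rises from the seat top along its +y edge, rear face flush with the rear of the seat.


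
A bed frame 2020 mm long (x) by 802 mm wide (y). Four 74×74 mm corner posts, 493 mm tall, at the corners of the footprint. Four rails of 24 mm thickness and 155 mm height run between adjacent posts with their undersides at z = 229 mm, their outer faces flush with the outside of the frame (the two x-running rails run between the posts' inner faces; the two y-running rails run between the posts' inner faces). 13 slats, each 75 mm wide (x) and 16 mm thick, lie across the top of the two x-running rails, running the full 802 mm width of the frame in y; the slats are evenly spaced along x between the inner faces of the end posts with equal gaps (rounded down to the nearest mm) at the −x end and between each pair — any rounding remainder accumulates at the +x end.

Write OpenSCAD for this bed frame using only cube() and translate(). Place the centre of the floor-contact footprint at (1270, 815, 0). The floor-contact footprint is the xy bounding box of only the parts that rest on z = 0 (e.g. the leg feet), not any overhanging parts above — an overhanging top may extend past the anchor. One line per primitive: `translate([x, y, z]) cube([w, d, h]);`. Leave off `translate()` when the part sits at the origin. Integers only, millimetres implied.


translate([260, 414, 0]) cube([74, 74, 493]);
translate([260, 1142, 0]) cube([74, 74, 493]);
translate([2206, 414, 0]) cube([74, 74, 493]);
translate([2206, 1142, 0]) cube([74, 74, 493]);
translate([334, 414, 229]) cube([1872, 24, 155]);
translate([334, 1192, 229]) cube([1872, 24, 155]);
translate([260, 488, 229]) cube([24, 654, 155]);
translate([2256, 488, 229]) cube([24, 654, 155]);
translate([398, 414, 384]) cube([75, 802, 16]);
translate([537, 414, 384]) cube([75, 802, 16]);
translate([676, 414, 384]) cube([75, 802, 16]);
translate([815, 414, 384]) cube([75, 802, 16]);
translate([954, 414, 384]) cube([75, 802, 16]);
translate([1093, 414, 384]) cube([75, 802, 16]);
translate([1232, 414, 384]) cube([75, 802, 16]);
translate([1371, 414, 384]) cube([75, 802, 16]);
translate([1510, 414, 384]) cube([75, 802, 16]);
translate([1649, 414, 384]) cube([75, 802, 16]);
translate([1788, 414, 384]) cube([75, 802, 16]);
translate([1927, 414, 384]) cube([75, 802, 16]);
translate([2066, 414, 384]) cube([75, 802, 16]);


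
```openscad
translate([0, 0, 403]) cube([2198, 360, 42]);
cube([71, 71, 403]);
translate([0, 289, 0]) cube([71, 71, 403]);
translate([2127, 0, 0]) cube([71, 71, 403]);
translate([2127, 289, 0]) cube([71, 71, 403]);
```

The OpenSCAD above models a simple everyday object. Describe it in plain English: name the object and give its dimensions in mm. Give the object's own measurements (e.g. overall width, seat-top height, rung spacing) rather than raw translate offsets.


A long wooden bench with a 2198 mm (x) × 360 mm (y) seat, 42 mm thick, its top surface 445 mm above the floor. Four 71 mm square legs at the seat corners, flush with the edges, run from z = 0 to the seat underside.


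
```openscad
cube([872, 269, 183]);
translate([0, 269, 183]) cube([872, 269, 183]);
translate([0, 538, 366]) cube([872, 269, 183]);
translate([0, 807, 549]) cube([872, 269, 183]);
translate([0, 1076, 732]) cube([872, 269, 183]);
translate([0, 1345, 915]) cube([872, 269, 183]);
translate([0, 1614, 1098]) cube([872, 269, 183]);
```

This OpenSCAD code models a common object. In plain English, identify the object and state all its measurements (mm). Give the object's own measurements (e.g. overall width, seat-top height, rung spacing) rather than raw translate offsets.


A straight staircase of 7 solid steps. Each step is 872 mm wide (x), 269 mm deep (y, the going) and 183 mm tall (the rise). The first step rests on the floor; each subsequent step sits one going further in +y and one rise higher in +z, directly behind and above the previous step with no overlap.


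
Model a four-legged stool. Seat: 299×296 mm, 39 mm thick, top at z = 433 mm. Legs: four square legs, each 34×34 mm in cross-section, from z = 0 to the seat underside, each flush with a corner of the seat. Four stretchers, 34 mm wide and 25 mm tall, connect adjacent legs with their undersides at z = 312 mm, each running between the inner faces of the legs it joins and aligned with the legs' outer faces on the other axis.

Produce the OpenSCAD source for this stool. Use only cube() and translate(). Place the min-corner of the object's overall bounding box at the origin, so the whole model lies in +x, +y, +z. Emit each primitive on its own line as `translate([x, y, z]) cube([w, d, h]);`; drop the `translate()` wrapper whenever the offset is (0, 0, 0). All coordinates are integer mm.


translate([0, 0, 394]) cube([299, 296, 39]);
cube([34, 34, 394]);
translate([265, 0, 0]) cube([34, 34, 394]);
translate([0, 262, 0]) cube([34, 34, 394]);
translate([265, 262, 0]) cube([34, 34, 394]);
translate([34, 0, 312]) cube([231, 34, 25]);
translate([34, 262, 312]) cube([231, 34, 25]);
translate([0, 34, 312]) cube([34, 228, 25]);
translate([265, 34, 312]) cube([34, 228, 25]);


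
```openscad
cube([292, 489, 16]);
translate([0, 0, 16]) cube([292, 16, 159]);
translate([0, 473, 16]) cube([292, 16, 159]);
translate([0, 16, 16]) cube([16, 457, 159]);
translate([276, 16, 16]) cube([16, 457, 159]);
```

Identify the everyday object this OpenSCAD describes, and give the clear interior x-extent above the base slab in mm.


An open box. The internal width is 260 mm.

A 292×489 base slab with four walls standing on it — an open box. The base is 292 mm wide and the walls are 16 mm thick, so the internal width is 292 − 2 × 16 = 260 mm.


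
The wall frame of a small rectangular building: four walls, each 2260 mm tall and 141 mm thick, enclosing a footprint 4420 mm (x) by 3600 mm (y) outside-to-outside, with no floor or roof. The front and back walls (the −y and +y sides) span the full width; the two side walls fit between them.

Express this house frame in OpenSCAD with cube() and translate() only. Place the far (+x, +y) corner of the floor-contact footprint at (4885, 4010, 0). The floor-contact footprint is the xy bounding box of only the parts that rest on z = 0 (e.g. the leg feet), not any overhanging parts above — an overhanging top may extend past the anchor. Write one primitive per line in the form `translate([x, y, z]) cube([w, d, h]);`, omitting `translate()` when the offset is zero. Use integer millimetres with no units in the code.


translate([465, 410, 0]) cube([4420, 141, 2260]);
translate([465, 3869, 0]) cube([4420, 141, 2260]);
translate([465, 551, 0]) cube([141, 3318, 2260]);
translate([4744, 551, 0]) cube([141, 3318, 2260]);


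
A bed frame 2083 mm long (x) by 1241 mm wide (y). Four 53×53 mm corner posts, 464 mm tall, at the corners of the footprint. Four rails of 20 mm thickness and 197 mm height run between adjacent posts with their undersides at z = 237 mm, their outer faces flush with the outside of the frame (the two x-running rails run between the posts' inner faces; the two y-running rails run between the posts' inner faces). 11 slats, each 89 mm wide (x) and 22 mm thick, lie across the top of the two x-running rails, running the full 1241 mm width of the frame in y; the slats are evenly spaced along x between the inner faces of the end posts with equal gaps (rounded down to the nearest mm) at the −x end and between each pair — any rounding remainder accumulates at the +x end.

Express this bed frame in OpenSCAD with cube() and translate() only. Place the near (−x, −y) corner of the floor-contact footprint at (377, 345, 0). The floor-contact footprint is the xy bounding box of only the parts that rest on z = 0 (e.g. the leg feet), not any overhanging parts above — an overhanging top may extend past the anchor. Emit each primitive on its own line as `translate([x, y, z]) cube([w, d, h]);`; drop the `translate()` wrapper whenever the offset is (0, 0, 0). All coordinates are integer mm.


// slat z = rail_z + rail_h = 237 + 197 = 434
// slat gap = ⌊(1977 − 11·89) / 12⌋ = 83
translate([377, 345, 0]) cube([53, 53, 464]);
translate([377, 1533, 0]) cube([53, 53, 464]);
translate([2407, 345, 0]) cube([53, 53, 464]);
translate([2407, 1533, 0]) cube([53, 53, 464]);
translate([430, 345, 237]) cube([1977, 20, 197]);
translate([430, 1566, 237]) cube([1977, 20, 197]);
translate([377, 398, 237]) cube([20, 1135, 197]);
translate([2440, 398, 237]) cube([20, 1135, 197]);
translate([513, 345, 434]) cube([89, 1241, 22]);
translate([685, 345, 434]) cube([89, 1241, 22]);
translate([857, 345, 434]) cube([89, 1241, 22]);
translate([1029, 345, 434]) cube([89, 1241, 22]);
translate([1201, 345, 434]) cube([89, 1241, 22]);
translate([1373, 345, 434]) cube([89, 1241, 22]);
translate([1545, 345, 434]) cube([89, 1241, 22]);
translate([1717, 345, 434]) cube([89, 1241, 22]);
translate([1889, 345, 434]) cube([89, 1241, 22]);
translate([2061, 345, 434]) cube([89, 1241, 22]);
translate([2233, 345, 434]) cube([89, 1241, 22]);


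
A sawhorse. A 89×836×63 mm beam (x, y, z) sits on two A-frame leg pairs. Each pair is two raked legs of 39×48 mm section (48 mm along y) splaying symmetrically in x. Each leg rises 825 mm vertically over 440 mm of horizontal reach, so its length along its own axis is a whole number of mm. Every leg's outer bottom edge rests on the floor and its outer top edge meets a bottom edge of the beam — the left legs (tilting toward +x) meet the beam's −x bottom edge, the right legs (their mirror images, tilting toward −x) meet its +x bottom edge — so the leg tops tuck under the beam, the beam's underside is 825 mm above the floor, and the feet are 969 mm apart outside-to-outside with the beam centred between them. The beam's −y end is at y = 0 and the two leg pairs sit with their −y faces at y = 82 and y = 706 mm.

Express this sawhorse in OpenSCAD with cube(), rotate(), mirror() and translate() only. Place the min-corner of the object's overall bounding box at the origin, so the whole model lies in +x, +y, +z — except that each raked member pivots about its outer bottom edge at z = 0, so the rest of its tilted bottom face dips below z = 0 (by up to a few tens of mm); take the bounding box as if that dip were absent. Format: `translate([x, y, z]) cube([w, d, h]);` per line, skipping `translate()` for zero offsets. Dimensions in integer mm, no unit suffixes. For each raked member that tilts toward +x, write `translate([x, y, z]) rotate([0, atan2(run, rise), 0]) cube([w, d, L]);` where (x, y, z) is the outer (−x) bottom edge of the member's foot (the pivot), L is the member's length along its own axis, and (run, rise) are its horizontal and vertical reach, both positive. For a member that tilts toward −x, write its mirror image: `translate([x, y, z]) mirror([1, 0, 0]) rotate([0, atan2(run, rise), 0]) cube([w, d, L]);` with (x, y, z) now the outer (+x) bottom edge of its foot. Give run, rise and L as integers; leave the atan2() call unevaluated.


// leg length = √(440² + 825²) = 935
// right-leg outer foot x = 2·440 + 89 = 969
// beam min-corner = (440, 0, 825)
translate([440, 0, 825]) cube([89, 836, 63]);
translate([0, 82, 0]) rotate([0, atan2(440, 825), 0]) cube([39, 48, 935]);
translate([969, 82, 0]) mirror([1, 0, 0]) rotate([0, atan2(440, 825), 0]) cube([39, 48, 935]);
translate([0, 706, 0]) rotate([0, atan2(440, 825), 0]) cube([39, 48, 935]);
translate([969, 706, 0]) mirror([1, 0, 0]) rotate([0, atan2(440, 825), 0]) cube([39, 48, 935]);


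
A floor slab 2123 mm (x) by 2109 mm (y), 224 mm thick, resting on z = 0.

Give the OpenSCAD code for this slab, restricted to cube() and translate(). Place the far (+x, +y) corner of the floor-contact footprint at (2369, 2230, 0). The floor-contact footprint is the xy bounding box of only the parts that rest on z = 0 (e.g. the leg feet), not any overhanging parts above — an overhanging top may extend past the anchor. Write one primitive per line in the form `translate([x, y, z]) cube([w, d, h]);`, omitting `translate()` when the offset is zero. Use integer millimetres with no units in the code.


translate([246, 121, 0]) cube([2123, 2109, 224]);


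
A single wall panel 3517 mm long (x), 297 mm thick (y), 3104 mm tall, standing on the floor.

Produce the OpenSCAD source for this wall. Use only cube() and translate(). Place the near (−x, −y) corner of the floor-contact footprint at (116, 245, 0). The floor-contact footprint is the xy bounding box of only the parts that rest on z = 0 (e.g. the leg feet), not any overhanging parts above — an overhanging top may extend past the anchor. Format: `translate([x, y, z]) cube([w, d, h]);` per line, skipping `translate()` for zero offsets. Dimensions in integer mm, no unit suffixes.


translate([116, 245, 0]) cube([3517, 297, 3104]);


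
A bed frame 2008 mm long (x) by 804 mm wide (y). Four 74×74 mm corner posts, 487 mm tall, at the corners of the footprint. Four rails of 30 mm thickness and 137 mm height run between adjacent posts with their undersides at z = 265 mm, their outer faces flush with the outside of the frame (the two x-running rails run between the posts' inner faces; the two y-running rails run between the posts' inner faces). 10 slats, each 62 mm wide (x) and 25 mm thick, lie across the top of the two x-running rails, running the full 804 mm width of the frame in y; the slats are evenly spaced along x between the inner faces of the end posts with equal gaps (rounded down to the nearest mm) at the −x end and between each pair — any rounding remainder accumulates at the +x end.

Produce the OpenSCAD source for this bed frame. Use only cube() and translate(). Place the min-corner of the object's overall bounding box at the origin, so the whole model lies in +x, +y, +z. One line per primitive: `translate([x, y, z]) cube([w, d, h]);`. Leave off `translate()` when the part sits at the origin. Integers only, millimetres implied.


cube([74, 74, 487]);
translate([0, 730, 0]) cube([74, 74, 487]);
translate([1934, 0, 0]) cube([74, 74, 487]);
translate([1934, 730, 0]) cube([74, 74, 487]);
translate([74, 0, 265]) cube([1860, 30, 137]);
translate([74, 774, 265]) cube([1860, 30, 137]);
translate([0, 74, 265]) cube([30, 656, 137]);
translate([1978, 74, 265]) cube([30, 656, 137]);
translate([186, 0, 402]) cube([62, 804, 25]);
translate([360, 0, 402]) cube([62, 804, 25]);
translate([534, 0, 402]) cube([62, 804, 25]);
translate([708, 0, 402]) cube([62, 804, 25]);
translate([882, 0, 402]) cube([62, 804, 25]);
translate([1056, 0, 402]) cube([62, 804, 25]);
translate([1230, 0, 402]) cube([62, 804, 25]);
translate([1404, 0, 402]) cube([62, 804, 25]);
translate([1578, 0, 402]) cube([62, 804, 25]);
translate([1752, 0, 402]) cube([62, 804, 25]);


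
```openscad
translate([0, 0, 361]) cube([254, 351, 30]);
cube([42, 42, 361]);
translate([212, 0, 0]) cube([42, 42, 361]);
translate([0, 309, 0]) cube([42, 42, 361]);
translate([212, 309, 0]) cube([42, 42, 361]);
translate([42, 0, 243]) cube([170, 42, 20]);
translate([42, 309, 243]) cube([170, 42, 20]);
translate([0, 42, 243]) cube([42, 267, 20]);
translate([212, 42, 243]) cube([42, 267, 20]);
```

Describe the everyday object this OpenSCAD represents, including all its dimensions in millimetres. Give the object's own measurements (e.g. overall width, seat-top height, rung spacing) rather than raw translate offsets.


A four-legged stool. The seat is a 254×351×30 mm slab whose top surface is at z = 391 mm; four square legs, each 42×42 mm in cross-section, run from the floor (z = 0) to the underside of the seat, each flush with a corner of the seat. Four stretchers, 42 mm wide and 20 mm tall, connect adjacent legs with their undersides at z = 243 mm, each running between the inner faces of the legs it joins and aligned with the legs' outer faces on the other axis.
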